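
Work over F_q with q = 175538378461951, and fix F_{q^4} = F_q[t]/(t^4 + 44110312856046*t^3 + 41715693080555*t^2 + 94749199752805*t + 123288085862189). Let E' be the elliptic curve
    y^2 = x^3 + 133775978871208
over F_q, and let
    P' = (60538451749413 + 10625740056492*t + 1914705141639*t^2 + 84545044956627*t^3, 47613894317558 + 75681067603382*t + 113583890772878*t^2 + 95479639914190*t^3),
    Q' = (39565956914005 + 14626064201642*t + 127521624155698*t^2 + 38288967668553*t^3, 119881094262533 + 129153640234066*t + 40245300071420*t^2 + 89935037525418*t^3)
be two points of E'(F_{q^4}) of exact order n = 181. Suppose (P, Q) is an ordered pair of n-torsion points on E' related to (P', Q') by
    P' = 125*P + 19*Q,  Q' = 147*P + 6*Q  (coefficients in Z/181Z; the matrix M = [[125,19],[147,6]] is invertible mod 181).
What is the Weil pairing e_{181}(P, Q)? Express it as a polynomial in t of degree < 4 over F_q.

e_{181} is bilinear + alternating on E[181], so e_{181}(125*P + 19*Q, 147*P + 6*Q) = e_{181}(P,Q)^(125*6-19*147).
det M = 125*6 - 19*147 = -2043 = 129 (mod 181); 129^{-1} = 87 (mod 181).
n = 181 = (10110101)_2 (8 bits, wt 5); accumulate f_{181,P'}(Q'+S)/f_{181,P'}(S) along the 7-step ladder.
So e_{181}(P',Q') = 28642805809016 + 119302510092512*t + 9035461721437*t^2 + 146080562528197*t^3.
Thus e_{181}(P,Q) = 7866611722275 + 160656006393071*t + 48427681539492*t^2 + 97884402263442*t^3.

7866611722275 + 160656006393071*t + 48427681539492*t^2 + 97884402263442*t^3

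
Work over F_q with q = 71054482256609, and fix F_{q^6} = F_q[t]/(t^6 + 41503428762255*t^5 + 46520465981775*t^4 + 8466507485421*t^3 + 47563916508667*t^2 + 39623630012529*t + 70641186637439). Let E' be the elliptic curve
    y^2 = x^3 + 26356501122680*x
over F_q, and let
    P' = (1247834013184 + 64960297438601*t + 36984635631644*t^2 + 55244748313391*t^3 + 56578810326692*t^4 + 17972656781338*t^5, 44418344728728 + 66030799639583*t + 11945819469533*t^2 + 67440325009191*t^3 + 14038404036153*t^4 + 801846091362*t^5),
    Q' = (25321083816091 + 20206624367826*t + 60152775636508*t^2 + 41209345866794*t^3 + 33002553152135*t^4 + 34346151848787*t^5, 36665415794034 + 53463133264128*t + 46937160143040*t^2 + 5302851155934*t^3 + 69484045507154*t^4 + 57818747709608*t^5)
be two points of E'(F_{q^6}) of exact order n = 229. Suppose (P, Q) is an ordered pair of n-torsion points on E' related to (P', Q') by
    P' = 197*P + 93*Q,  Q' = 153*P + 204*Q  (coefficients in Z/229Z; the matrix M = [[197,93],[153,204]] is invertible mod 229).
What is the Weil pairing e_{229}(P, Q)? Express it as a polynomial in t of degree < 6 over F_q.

28698351447816 + 7508430160618*t + 64699883038441*t^2 + 26633113509927*t^3 + 66799245693478*t^4 + 42047470113987*t^5

Alternating bilinearity on E[229] (values in mu_{229} in F_{71054482256609^6}) gives e(P',Q') = e(P,Q)^det(M).
197*204 - 93*153 = 25959; reduced mod 229: det = 82, inverse 81.
Run Miller on y^2=x^3+26356501122680*x over F_{71054482256609}: ladder 11100101 (8 bits); e = f_P(D_Q)/f_Q(D_P).
f_P(D_Q)/f_Q(D_P) = 35802049747570 + 67543696214838*t + 50191164919062*t^2 + 26025610904630*t^3 + 378203138946*t^4 + 10225935545859*t^5.
Thus e_{229}(P,Q) = 28698351447816 + 7508430160618*t + 64699883038441*t^2 + 26633113509927*t^3 + 66799245693478*t^4 + 42047470113987*t^5.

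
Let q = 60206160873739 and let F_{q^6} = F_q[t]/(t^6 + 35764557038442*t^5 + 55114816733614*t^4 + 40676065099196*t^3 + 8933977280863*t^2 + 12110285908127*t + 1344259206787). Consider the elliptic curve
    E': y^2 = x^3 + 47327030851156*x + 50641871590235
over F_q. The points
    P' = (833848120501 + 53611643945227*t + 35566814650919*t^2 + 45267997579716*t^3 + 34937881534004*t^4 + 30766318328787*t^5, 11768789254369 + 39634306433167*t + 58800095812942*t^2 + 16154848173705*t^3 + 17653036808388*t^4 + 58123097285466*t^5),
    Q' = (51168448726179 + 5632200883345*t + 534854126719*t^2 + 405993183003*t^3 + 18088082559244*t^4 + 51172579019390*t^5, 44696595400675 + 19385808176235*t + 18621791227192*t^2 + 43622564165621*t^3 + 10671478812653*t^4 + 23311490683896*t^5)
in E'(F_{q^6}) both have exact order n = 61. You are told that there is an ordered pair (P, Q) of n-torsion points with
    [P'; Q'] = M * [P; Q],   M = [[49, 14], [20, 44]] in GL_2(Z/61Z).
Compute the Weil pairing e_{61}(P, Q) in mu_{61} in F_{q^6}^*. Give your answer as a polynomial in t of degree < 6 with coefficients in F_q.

Under M = [[49,14],[20,44]] in GL_2(Z/61), e_{61}(P',Q') = e_{61}(P,Q)^(49*44-14*20 mod 61).
Inverting 46 mod 61: 4. Thus e_{61}(P,Q) = e(P',Q')^{4}.
Build f_{61,P'} and f_{61,Q'} via the 6-bit ladder of 61=111101_2; evaluate at shifted divisors; quotient in F_{60206160873739^6}.
f_P(D_Q)/f_Q(D_P) = 9110698566079 + 44696278992972*t + 55464430593676*t^2 + 10063851966521*t^3 + 38195878841247*t^4 + 54179792857247*t^5.
e_{61}(P,Q) = (9110698566079 + 44696278992972*t + 55464430593676*t^2 + 10063851966521*t^3 + 38195878841247*t^4 + 54179792857247*t^5)^{4} = 41802200400369 + 8403986712902*t + 28492166606598*t^2 + 16165778250073*t^3 + 50919316356875*t^4 + 13177837902036*t^5.

41802200400369 + 8403986712902*t + 28492166606598*t^2 + 16165778250073*t^3 + 50919316356875*t^4 + 13177837902036*t^5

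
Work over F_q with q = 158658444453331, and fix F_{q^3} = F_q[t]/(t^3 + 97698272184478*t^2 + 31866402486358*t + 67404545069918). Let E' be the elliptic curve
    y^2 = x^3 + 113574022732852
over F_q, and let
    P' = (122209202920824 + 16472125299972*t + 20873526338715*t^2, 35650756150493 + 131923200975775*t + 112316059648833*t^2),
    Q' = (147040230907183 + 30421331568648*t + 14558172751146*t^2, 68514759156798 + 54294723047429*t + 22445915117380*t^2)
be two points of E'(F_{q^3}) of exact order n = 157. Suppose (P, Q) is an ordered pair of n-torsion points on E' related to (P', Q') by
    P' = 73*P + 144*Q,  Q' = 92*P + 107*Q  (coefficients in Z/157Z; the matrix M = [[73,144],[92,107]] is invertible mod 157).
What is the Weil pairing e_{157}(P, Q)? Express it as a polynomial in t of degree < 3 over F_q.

74149116993443 + 111573955441275*t + 45979058246930*t^2

Alternating bilinearity on E[157] (values in mu_{157} in F_{158658444453331^3}) gives e(P',Q') = e(P,Q)^det(M).
det M = 73*107 - 144*92 = -5437 = 58 (mod 157); 58^{-1} = 111 (mod 157).
n = 157 = (10011101)_2 (8 bits, wt 5); accumulate f_{157,P'}(Q'+S)/f_{157,P'}(S) along the 7-step ladder.
The quotient is 144375708231801 + 81436570804932*t + 149072372885518*t^2.
e_{157}(P,Q) = (144375708231801 + 81436570804932*t + 149072372885518*t^2)^{111} = 74149116993443 + 111573955441275*t + 45979058246930*t^2.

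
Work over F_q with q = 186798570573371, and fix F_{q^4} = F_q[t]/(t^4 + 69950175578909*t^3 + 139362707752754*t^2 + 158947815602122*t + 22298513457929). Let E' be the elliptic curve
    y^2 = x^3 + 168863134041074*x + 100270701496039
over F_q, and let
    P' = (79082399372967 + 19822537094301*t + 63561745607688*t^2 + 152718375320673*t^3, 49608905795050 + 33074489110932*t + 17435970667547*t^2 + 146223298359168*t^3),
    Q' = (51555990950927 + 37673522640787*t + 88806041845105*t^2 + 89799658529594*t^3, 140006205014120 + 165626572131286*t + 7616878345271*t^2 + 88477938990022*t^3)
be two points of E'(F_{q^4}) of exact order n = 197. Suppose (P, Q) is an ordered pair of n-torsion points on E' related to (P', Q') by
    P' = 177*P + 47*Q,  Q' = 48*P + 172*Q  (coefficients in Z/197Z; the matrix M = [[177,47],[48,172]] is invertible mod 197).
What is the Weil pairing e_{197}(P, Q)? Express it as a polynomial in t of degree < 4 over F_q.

159486261599620 + 82933862266247*t + 130299025225208*t^2 + 85551359518830*t^3

e_{197}(aP+bQ,cP+dQ) = e_{197}(P,Q)^(ad-bc); with (a,b,c,d)=(177,47,48,172) this gives the det-197 law.
det M = 177*172 - 47*48 = 28188 = 17 (mod 197); 17^{-1} = 58 (mod 197).
Miller loop for e_{197} over F_{186798570573371^4}: bits of 197 = 11000101; 7 double steps + 3 add steps, l/v at each.
So e_{197}(P',Q') = 151443461379094 + 130824167077075*t + 114350337702966*t^2 + 186256404714629*t^3.
Raise to 58: e(P,Q) = 159486261599620 + 82933862266247*t + 130299025225208*t^2 + 85551359518830*t^3 in mu_{197}.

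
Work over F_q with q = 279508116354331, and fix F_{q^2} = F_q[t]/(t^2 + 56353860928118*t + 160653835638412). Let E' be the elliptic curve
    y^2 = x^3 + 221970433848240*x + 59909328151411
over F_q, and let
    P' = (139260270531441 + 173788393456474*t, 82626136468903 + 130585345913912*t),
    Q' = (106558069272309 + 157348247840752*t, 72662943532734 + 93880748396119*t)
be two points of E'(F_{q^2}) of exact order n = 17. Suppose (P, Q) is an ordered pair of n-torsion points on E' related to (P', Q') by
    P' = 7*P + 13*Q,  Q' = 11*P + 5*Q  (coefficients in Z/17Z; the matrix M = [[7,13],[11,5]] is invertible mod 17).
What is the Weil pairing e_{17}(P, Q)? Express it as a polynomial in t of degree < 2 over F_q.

Under M = [[7,13],[11,5]] in GL_2(Z/17), e_{17}(P',Q') = e_{17}(P,Q)^(7*5-13*11 mod 17).
det(M) mod 17 = 11; its inverse in (Z/17)^* is 14 (check: 11*14 mod 17 = 1).
Run Miller on y^2=x^3+221970433848240*x+59909328151411 over F_{279508116354331}: ladder 10001 (5 bits); e = f_P(D_Q)/f_Q(D_P).
The quotient is 77467786176048 + 194842263261288*t.
e_{17}(P,Q) = (77467786176048 + 194842263261288*t)^{14} = 104109519126204 + 168394647966055*t.

104109519126204 + 168394647966055*t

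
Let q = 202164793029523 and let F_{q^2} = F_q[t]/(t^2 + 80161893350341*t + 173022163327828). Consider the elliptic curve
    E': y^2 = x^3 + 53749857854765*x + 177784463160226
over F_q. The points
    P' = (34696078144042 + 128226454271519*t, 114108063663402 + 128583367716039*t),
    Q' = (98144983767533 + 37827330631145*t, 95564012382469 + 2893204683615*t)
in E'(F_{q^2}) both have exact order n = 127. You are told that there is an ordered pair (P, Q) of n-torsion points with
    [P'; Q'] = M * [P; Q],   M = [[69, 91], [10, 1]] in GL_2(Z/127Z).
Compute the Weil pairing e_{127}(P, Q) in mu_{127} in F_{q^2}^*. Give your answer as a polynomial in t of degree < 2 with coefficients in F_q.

Alternating bilinearity on E[127] (values in mu_{127} in F_{202164793029523^2}) gives e(P',Q') = e(P,Q)^det(M).
69*1 - 91*10 = -841; reduced mod 127: det = 48, inverse 45.
Double-and-add over 1111111: 7-1 doublings, 7-1 additions; each step l_{T,T}/v_{2T} or l_{T,P'}/v at Q'+S for random S.
e_{127}(P',Q') = 145281353666067 + 58046507691256*t.
Thus e_{127}(P,Q) = 140732759806363 + 168125565494190*t.

140732759806363 + 168125565494190*t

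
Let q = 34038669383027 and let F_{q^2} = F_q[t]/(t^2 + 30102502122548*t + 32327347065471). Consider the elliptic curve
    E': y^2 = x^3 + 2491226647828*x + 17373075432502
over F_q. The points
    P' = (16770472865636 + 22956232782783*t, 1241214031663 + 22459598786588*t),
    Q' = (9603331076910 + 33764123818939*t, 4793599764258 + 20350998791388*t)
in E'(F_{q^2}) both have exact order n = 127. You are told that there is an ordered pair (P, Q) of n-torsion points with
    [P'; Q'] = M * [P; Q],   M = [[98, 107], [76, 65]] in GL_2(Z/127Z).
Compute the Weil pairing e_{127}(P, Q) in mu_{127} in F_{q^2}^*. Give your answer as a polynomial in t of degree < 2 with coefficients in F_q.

30574150657026 + 861188911388*t

e_{127}(aP+bQ,cP+dQ) = e_{127}(P,Q)^(ad-bc); with (a,b,c,d)=(98,107,76,65) this gives the det-127 law.
det M = 98*65 - 107*76 = -1762 = 16 (mod 127); 16^{-1} = 8 (mod 127).
7-bit Miller (1111111) on E'/F_{34038669383027} with a'=2491226647828, b'=17373075432502: accumulate tangent/chord ratios at Q'+S and P'+S'.
Result: e(P',Q') = 32070983426028 + 19335129355294*t.
Hence e(P,Q) = 30574150657026 + 861188911388*t in F_{34038669383027^2}^*.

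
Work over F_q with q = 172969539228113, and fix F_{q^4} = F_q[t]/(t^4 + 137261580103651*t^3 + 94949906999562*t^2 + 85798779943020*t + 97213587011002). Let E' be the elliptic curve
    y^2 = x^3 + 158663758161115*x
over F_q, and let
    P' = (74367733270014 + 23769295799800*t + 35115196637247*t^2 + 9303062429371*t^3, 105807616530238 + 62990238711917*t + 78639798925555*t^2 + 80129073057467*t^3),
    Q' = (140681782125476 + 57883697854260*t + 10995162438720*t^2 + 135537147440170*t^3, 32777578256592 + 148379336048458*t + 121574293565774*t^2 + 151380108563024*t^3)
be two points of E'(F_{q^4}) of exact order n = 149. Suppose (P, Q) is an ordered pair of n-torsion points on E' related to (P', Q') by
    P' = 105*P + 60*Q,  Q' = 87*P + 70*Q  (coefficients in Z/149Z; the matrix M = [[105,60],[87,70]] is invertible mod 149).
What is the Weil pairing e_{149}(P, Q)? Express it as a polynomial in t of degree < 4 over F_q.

121129617956887 + 61166869495552*t + 166033807488213*t^2 + 100873912433365*t^3

Under M = [[105,60],[87,70]] in GL_2(Z/149), e_{149}(P',Q') = e_{149}(P,Q)^(105*70-60*87 mod 149).
det M = 105*70 - 60*87 = 2130 = 44 (mod 149); 44^{-1} = 105 (mod 149).
Run Miller on y^2=x^3+158663758161115*x over F_{172969539228113}: ladder 10010101 (8 bits); e = f_P(D_Q)/f_Q(D_P).
So e_{149}(P',Q') = 75094674677850 + 168915930264765*t + 28116653772116*t^2 + 142058863109226*t^3.
e_{149}(P,Q) = (75094674677850 + 168915930264765*t + 28116653772116*t^2 + 142058863109226*t^3)^{105} = 121129617956887 + 61166869495552*t + 166033807488213*t^2 + 100873912433365*t^3.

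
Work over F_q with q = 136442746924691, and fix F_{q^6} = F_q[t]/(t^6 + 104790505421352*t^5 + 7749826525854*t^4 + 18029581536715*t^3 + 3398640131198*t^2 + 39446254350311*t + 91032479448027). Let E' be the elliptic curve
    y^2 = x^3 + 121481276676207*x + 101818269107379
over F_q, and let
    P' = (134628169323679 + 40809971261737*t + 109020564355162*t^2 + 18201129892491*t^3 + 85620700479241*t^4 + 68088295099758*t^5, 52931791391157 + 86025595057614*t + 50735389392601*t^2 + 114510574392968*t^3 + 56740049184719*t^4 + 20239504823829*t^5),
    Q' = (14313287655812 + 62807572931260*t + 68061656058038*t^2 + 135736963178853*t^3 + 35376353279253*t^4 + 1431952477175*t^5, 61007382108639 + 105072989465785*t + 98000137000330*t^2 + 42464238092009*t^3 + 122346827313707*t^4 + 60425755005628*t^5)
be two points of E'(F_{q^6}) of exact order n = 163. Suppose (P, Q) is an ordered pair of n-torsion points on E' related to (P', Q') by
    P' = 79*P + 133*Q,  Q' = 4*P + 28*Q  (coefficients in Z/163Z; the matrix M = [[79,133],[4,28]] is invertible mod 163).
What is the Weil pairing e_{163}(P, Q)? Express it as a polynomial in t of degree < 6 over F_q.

e_{163}(aP+bQ,cP+dQ) = e_{163}(P,Q)^(ad-bc); with (a,b,c,d)=(79,133,4,28) this gives the det-163 law.
det M = 79*28 - 133*4 = 1680 = 50 (mod 163); 50^{-1} = 75 (mod 163).
8-bit Miller (10100011) on E'/F_{136442746924691} with a'=121481276676207, b'=101818269107379: accumulate tangent/chord ratios at Q'+S and P'+S'.
Result: e(P',Q') = 116981901809728 + 66690870364232*t + 61183717840927*t^2 + 115464110306372*t^3 + 89704505842104*t^4 + 8770775537014*t^5.
Finally e_{163}(P,Q) = 80939096795925 + 58831464023844*t + 90515152981779*t^2 + 12737519408890*t^3 + 111867584176923*t^4 + 116856459561774*t^5.

80939096795925 + 58831464023844*t + 90515152981779*t^2 + 12737519408890*t^3 + 111867584176923*t^4 + 116856459561774*t^5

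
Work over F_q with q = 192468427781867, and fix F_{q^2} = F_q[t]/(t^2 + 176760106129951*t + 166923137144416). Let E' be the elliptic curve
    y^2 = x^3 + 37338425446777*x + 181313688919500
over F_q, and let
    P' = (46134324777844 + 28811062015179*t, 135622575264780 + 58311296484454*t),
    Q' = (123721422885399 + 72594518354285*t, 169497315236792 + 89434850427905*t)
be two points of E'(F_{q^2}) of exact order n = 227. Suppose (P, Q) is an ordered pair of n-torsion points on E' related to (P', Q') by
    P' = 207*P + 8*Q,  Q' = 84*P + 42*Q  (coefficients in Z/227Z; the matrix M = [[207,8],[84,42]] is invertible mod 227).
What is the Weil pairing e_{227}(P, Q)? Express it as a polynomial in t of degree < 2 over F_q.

10826114055265 + 129671871292408*t

The 227-Weil pairing on E[227] over F_{192468427781867} is alternating-bilinear: e_{227}(P',Q') = e_{227}(P,Q)^det(M).
Hence e(P,Q) = e(P',Q')^{171} where 171 = 77^{-1} mod 227.
Miller loop for e_{227} over F_{192468427781867^2}: bits of 227 = 11100011; 7 double steps + 4 add steps, l/v at each.
Result: e(P',Q') = 4747798101897 + 125091125769952*t.
Raise to 171: e(P,Q) = 10826114055265 + 129671871292408*t in mu_{227}.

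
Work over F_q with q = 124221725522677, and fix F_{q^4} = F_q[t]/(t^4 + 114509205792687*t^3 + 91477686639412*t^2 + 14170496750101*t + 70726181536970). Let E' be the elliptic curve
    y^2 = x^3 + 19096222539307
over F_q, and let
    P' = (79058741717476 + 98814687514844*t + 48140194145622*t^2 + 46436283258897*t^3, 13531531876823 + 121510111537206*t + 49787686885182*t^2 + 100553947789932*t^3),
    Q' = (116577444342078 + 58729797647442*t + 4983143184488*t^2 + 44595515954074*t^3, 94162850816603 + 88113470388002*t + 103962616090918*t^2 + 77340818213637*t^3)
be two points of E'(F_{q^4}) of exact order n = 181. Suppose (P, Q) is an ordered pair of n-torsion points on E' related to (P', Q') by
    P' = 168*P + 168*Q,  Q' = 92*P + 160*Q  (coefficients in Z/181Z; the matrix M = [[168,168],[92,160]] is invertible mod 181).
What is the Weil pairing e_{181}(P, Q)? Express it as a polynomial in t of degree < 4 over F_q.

Alternating bilinearity on E[181] (values in mu_{181} in F_{124221725522677^4}) gives e(P',Q') = e(P,Q)^det(M).
Hence e(P,Q) = e(P',Q')^{69} where 69 = 21^{-1} mod 181.
n = 181 = (10110101)_2 (8 bits, wt 5); accumulate f_{181,P'}(Q'+S)/f_{181,P'}(S) along the 7-step ladder.
So e_{181}(P',Q') = 122630049955029 + 63709641621469*t + 87899391717522*t^2 + 27044446617846*t^3.
Hence e(P,Q) = 64497043836031 + 123154875161655*t + 38602930002939*t^2 + 83828368710615*t^3 in F_{124221725522677^4}^*.

64497043836031 + 123154875161655*t + 38602930002939*t^2 + 83828368710615*t^3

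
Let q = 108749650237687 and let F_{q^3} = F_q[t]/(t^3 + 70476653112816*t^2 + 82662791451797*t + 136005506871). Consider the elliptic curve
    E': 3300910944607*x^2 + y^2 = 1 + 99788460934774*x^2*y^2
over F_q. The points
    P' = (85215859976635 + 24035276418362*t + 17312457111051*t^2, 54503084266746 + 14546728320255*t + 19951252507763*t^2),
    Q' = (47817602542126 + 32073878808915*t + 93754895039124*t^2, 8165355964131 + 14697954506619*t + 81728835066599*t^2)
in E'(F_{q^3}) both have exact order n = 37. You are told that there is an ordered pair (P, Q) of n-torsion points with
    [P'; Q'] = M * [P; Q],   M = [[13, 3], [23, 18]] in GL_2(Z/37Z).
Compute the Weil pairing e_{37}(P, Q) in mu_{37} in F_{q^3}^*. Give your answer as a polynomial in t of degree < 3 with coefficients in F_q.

23058997845989 + 89431376767739*t + 30154771296128*t^2

The 37-Weil pairing on E[37] over F_{108749650237687} is alternating-bilinear: e_{37}(P',Q') = e_{37}(P,Q)^det(M).
Inverting 17 mod 37: 24. Thus e_{37}(P,Q) = e(P',Q')^{24}.
Edwards a_E,d_E -> Montgomery A=70914266266123,B=6107071272539 -> Weierstrass 57172241203203,65358398821081 via alpha=35306503686178,beta=3065525061880.
Build f_{37,P'} and f_{37,Q'} via the 6-bit ladder of 37=100101_2; evaluate at shifted divisors; quotient in F_{108749650237687^3}.
The quotient is 9548611670590 + 108647523151833*t + 9089002807153*t^2.
Finally e_{37}(P,Q) = 23058997845989 + 89431376767739*t + 30154771296128*t^2.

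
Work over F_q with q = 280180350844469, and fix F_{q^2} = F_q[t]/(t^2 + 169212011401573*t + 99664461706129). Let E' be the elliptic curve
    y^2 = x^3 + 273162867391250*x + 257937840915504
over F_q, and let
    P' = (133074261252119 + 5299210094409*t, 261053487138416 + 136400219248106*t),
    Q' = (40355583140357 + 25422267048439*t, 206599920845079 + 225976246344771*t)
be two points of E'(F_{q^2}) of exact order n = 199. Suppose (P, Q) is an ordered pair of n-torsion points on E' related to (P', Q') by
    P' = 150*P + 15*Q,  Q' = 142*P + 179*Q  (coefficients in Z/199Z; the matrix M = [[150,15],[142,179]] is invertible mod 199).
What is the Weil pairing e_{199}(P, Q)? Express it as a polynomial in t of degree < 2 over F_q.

Alternating bilinearity on E[199] (values in mu_{199} in F_{280180350844469^2}) gives e(P',Q') = e(P,Q)^det(M).
So e_{199}(P,Q) = e_{199}(P',Q')^{95}, since 44*95 = 1 mod 199.
Build f_{199,P'} and f_{199,Q'} via the 8-bit ladder of 199=11000111_2; evaluate at shifted divisors; quotient in F_{280180350844469^2}.
So e_{199}(P',Q') = 263285858586075 + 228596836596253*t.
Finally e_{199}(P,Q) = 108430893685507 + 85366924708737*t.

108430893685507 + 85366924708737*t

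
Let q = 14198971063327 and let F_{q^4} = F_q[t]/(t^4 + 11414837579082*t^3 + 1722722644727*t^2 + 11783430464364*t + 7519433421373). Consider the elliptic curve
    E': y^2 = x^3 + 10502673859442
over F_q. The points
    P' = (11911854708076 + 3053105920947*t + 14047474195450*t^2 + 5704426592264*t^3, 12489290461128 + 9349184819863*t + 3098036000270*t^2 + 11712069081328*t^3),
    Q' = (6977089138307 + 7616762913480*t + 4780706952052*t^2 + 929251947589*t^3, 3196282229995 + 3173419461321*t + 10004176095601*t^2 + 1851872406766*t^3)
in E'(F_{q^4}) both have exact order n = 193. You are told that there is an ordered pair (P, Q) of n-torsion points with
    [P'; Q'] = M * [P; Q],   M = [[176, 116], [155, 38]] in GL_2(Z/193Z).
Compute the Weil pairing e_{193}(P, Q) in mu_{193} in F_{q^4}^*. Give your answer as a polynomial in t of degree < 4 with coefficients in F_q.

Alternating bilinearity on E[193] (values in mu_{193} in F_{14198971063327^4}) gives e(P',Q') = e(P,Q)^det(M).
176*38 - 116*155 = -11292; reduced mod 193: det = 95, inverse 128.
Double-and-add over 11000001: 8-1 doublings, 3-1 additions; each step l_{T,T}/v_{2T} or l_{T,P'}/v at Q'+S for random S.
The quotient is 5394998728728 + 7516530477090*t + 13998836418259*t^2 + 12161162014932*t^3.
Raise to 128: e(P,Q) = 12580124800606 + 8022729397607*t + 8672706889859*t^2 + 2924550341411*t^3 in mu_{193}.

12580124800606 + 8022729397607*t + 8672706889859*t^2 + 2924550341411*t^3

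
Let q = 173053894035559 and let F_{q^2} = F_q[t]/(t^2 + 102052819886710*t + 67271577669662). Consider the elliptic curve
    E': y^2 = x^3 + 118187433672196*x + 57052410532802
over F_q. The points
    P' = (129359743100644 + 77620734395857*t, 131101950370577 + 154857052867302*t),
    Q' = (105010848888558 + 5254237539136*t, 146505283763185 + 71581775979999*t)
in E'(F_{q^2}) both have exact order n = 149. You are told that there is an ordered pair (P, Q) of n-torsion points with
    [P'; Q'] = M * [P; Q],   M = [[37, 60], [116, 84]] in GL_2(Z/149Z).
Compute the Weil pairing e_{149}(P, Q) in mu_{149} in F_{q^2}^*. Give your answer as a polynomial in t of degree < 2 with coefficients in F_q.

42389128174537 + 123991560163826*t

e_{149} is bilinear + alternating on E[149], so e_{149}(37*P + 60*Q, 116*P + 84*Q) = e_{149}(P,Q)^(37*84-60*116).
det M = 37*84 - 60*116 = -3852 = 22 (mod 149); 22^{-1} = 61 (mod 149).
Run Miller on y^2=x^3+118187433672196*x+57052410532802 over F_{173053894035559}: ladder 10010101 (8 bits); e = f_P(D_Q)/f_Q(D_P).
Result: e(P',Q') = 101402797645973 + 44350855648128*t.
Thus e_{149}(P,Q) = 42389128174537 + 123991560163826*t.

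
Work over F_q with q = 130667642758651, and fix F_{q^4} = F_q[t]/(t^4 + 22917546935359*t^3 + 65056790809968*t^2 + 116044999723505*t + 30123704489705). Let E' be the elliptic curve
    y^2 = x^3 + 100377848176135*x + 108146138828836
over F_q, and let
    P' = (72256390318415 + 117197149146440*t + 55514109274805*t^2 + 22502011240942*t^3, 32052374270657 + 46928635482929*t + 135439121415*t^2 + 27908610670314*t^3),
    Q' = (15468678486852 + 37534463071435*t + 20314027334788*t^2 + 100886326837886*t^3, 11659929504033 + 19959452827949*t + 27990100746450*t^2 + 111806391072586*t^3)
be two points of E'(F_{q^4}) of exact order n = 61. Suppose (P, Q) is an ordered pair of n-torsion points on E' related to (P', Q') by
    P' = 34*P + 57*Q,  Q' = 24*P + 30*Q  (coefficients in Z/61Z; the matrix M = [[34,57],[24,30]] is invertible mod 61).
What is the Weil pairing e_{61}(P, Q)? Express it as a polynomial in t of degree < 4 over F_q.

58209096511459 + 101206252321545*t + 91877727613438*t^2 + 41135697674287*t^3

e_{61} is bilinear + alternating on E[61], so e_{61}(34*P + 57*Q, 24*P + 30*Q) = e_{61}(P,Q)^(34*30-57*24).
So e_{61}(P,Q) = e_{61}(P',Q')^{17}, since 18*17 = 1 mod 61.
6-bit Miller (111101) on E'/F_{130667642758651} with a'=100377848176135, b'=108146138828836: accumulate tangent/chord ratios at Q'+S and P'+S'.
Result: e(P',Q') = 121194691739336 + 24233676318906*t + 8211559743970*t^2 + 42200177065629*t^3.
Finally e_{61}(P,Q) = 58209096511459 + 101206252321545*t + 91877727613438*t^2 + 41135697674287*t^3.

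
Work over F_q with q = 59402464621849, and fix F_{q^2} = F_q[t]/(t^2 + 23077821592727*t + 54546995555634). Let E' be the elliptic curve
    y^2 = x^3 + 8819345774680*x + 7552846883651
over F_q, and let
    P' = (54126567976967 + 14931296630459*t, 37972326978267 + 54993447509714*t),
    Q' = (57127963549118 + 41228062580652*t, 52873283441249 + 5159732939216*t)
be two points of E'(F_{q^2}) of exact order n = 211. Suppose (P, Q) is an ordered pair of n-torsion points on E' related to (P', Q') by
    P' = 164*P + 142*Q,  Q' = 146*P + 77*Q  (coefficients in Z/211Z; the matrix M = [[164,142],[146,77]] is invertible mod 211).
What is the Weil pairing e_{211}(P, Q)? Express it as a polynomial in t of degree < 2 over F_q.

39576364921128 + 18551676590757*t

e_{211}(aP+bQ,cP+dQ) = e_{211}(P,Q)^(ad-bc); with (a,b,c,d)=(164,142,146,77) this gives the det-211 law.
Inverting 125 mod 211: 184. Thus e_{211}(P,Q) = e(P',Q')^{184}.
8-bit Miller (11010011) on E'/F_{59402464621849} with a'=8819345774680, b'=7552846883651: accumulate tangent/chord ratios at Q'+S and P'+S'.
The quotient is 16166961299376 + 53277062576279*t.
Thus e_{211}(P,Q) = 39576364921128 + 18551676590757*t.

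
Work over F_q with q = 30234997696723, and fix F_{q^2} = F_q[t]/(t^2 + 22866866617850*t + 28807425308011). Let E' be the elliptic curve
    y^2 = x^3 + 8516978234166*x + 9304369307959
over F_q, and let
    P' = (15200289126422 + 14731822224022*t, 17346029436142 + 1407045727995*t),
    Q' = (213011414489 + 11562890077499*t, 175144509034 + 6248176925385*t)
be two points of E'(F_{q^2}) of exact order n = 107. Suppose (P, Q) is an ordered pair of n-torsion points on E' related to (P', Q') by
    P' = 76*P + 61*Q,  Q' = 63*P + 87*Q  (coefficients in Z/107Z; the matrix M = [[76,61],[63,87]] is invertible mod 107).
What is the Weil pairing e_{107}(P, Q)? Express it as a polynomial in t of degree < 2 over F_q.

Under M = [[76,61],[63,87]] in GL_2(Z/107), e_{107}(P',Q') = e_{107}(P,Q)^(76*87-61*63 mod 107).
det(M) mod 107 = 94; its inverse in (Z/107)^* is 74 (check: 94*74 mod 107 = 1).
Build f_{107,P'} and f_{107,Q'} via the 7-bit ladder of 107=1101011_2; evaluate at shifted divisors; quotient in F_{30234997696723^2}.
So e_{107}(P',Q') = 17802775174945 + 28903799415425*t.
(17802775174945 + 28903799415425*t)^{74} mod (30234997696723,f) = 13557240659666 + 21507203992727*t.

13557240659666 + 21507203992727*t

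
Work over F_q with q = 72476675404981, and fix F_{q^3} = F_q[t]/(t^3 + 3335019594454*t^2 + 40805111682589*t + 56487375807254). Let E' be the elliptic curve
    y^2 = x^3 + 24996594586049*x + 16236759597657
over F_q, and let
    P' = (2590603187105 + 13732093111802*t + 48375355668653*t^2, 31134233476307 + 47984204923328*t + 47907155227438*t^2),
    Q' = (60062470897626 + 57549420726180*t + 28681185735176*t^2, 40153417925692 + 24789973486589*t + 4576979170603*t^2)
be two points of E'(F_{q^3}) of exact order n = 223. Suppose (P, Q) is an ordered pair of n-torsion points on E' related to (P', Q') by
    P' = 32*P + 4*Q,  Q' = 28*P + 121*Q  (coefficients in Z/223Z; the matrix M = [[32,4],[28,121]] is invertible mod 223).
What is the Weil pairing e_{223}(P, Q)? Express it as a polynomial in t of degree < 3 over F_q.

Under M = [[32,4],[28,121]] in GL_2(Z/223), e_{223}(P',Q') = e_{223}(P,Q)^(32*121-4*28 mod 223).
det M = 32*121 - 4*28 = 3760 = 192 (mod 223); 192^{-1} = 187 (mod 223).
Miller loop for e_{223} over F_{72476675404981^3}: bits of 223 = 11011111; 7 double steps + 6 add steps, l/v at each.
e_{223}(P',Q') = 58055905469576 + 15570395128036*t + 61238702169079*t^2.
Thus e_{223}(P,Q) = 44750943111725 + 12988925529529*t + 56719452750947*t^2.

44750943111725 + 12988925529529*t + 56719452750947*t^2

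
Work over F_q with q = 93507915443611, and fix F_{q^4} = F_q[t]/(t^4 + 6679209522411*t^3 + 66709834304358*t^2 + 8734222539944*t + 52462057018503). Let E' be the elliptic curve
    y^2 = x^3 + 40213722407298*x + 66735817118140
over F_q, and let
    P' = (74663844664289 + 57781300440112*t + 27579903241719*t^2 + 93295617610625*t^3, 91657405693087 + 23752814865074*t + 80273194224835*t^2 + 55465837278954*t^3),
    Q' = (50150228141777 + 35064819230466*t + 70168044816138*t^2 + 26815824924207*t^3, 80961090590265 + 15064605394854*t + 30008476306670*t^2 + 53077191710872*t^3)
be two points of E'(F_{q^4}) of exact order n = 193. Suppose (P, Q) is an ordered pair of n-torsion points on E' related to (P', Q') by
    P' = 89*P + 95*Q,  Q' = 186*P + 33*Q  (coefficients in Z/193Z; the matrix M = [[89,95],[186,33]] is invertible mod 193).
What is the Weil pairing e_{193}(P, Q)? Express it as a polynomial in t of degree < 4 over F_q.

Alternating bilinearity on E[193] (values in mu_{193} in F_{93507915443611^4}) gives e(P',Q') = e(P,Q)^det(M).
Inverting 128 mod 193: 95. Thus e_{193}(P,Q) = e(P',Q')^{95}.
Build f_{193,P'} and f_{193,Q'} via the 8-bit ladder of 193=11000001_2; evaluate at shifted divisors; quotient in F_{93507915443611^4}.
f_P(D_Q)/f_Q(D_P) = 87440523388209 + 13897261096101*t + 73995481446105*t^2 + 55626451665924*t^3.
Thus e_{193}(P,Q) = 27022592202519 + 53514174054887*t + 59379688736641*t^2 + 89749234520250*t^3.

27022592202519 + 53514174054887*t + 59379688736641*t^2 + 89749234520250*t^3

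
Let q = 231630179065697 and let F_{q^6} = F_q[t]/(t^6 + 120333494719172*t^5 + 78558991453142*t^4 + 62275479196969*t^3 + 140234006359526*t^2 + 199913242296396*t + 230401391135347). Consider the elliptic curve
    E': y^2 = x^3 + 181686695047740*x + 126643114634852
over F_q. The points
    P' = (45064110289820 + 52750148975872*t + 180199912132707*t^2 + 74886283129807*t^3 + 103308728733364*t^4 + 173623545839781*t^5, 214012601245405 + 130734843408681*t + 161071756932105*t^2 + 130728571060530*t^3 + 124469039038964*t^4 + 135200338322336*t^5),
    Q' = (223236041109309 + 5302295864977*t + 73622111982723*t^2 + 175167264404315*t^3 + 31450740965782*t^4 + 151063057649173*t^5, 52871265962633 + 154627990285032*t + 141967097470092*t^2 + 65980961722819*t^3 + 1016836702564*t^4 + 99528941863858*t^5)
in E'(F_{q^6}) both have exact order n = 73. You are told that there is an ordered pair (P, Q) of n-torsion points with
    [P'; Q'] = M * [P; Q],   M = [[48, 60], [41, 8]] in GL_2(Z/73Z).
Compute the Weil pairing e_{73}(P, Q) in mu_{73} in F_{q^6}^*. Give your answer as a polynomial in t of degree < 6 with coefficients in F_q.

157335220085550 + 183803449906150*t + 192339142294882*t^2 + 107604487209795*t^3 + 199113370088124*t^4 + 172343953854568*t^5

The 73-Weil pairing on E[73] over F_{231630179065697} is alternating-bilinear: e_{73}(P',Q') = e_{73}(P,Q)^det(M).
det M = 48*8 - 60*41 = -2076 = 41 (mod 73); 41^{-1} = 57 (mod 73).
Miller loop for e_{73} over F_{231630179065697^6}: bits of 73 = 1001001; 6 double steps + 2 add steps, l/v at each.
e_{73}(P',Q') = 170745192099492 + 126024650076379*t + 189890084186865*t^2 + 71214887901208*t^3 + 63678339186664*t^4 + 210317125815815*t^5.
Finally e_{73}(P,Q) = 157335220085550 + 183803449906150*t + 192339142294882*t^2 + 107604487209795*t^3 + 199113370088124*t^4 + 172343953854568*t^5.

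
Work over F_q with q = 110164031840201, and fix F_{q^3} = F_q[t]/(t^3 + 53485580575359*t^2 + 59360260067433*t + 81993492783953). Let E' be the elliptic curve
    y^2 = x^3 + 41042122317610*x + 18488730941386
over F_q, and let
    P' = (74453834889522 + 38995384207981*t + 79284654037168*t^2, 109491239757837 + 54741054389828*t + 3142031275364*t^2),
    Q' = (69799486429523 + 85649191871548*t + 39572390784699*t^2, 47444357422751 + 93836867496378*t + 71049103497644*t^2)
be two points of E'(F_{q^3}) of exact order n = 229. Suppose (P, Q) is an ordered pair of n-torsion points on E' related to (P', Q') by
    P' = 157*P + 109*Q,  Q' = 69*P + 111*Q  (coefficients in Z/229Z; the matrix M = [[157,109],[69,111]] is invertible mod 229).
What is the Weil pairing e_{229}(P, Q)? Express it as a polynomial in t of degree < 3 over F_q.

35933552385225 + 28362286597262*t + 78802410566722*t^2

Since e_{229}(P,P)=e_{229}(Q,Q)=1 and e_{229}(Q,P)=e_{229}(P,Q)^{-1}, expanding e_{229}(157*P + 109*Q,69*P + 111*Q) leaves e(P,Q)^det(M).
So e_{229}(P,Q) = e_{229}(P',Q')^{66}, since 59*66 = 1 mod 229.
Build f_{229,P'} and f_{229,Q'} via the 8-bit ladder of 229=11100101_2; evaluate at shifted divisors; quotient in F_{110164031840201^3}.
Result: e(P',Q') = 71277749608492 + 55108661507367*t + 37315127302033*t^2.
e_{229}(P,Q) = (71277749608492 + 55108661507367*t + 37315127302033*t^2)^{66} = 35933552385225 + 28362286597262*t + 78802410566722*t^2.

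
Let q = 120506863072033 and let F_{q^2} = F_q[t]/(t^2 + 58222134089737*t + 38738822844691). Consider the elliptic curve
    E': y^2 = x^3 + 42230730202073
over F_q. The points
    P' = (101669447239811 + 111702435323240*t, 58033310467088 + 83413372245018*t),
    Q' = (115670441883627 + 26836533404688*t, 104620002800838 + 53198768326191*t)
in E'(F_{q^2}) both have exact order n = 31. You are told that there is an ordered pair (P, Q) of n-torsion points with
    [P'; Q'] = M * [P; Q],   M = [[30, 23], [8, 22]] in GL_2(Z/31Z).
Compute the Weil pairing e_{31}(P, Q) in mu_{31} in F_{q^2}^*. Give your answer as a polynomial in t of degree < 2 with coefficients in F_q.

The 31-Weil pairing on E[31] over F_{120506863072033} is alternating-bilinear: e_{31}(P',Q') = e_{31}(P,Q)^det(M).
Hence e(P,Q) = e(P',Q')^{17} where 17 = 11^{-1} mod 31.
Miller loop for e_{31} over F_{120506863072033^2}: bits of 31 = 11111; 4 double steps + 4 add steps, l/v at each.
e_{31}(P',Q') = 74125233385261 + 88327690655843*t.
Hence e(P,Q) = 73874411170965 + 73827819571032*t in F_{120506863072033^2}^*.

73874411170965 + 73827819571032*t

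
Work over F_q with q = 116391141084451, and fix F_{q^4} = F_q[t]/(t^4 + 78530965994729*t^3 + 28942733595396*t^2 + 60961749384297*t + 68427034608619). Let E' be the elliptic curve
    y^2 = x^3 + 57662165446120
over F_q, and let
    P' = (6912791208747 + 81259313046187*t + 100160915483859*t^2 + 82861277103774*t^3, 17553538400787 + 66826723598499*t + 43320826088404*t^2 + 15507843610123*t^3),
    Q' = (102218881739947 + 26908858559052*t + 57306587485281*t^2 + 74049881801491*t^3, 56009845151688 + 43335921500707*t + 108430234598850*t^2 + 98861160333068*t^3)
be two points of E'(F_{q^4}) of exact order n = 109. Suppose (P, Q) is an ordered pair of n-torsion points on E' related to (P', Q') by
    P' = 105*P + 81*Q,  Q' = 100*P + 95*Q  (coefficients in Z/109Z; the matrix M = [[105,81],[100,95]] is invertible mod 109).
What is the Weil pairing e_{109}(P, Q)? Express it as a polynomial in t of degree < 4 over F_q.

Since e_{109}(P,P)=e_{109}(Q,Q)=1 and e_{109}(Q,P)=e_{109}(P,Q)^{-1}, expanding e_{109}(105*P + 81*Q,100*P + 95*Q) leaves e(P,Q)^det(M).
det M = 105*95 - 81*100 = 1875 = 22 (mod 109); 22^{-1} = 5 (mod 109).
n = 109 = (1101101)_2 (7 bits, wt 5); accumulate f_{109,P'}(Q'+S)/f_{109,P'}(S) along the 6-step ladder.
Miller gives e_{109}(P',Q') = 94557674628968 + 63766971617134*t + 105085510080229*t^2 + 96267860558280*t^3 in F_{116391141084451^4}.
Thus e_{109}(P,Q) = 120154331055 + 48186127081303*t + 84828203085785*t^2 + 5932640945975*t^3.

120154331055 + 48186127081303*t + 84828203085785*t^2 + 5932640945975*t^3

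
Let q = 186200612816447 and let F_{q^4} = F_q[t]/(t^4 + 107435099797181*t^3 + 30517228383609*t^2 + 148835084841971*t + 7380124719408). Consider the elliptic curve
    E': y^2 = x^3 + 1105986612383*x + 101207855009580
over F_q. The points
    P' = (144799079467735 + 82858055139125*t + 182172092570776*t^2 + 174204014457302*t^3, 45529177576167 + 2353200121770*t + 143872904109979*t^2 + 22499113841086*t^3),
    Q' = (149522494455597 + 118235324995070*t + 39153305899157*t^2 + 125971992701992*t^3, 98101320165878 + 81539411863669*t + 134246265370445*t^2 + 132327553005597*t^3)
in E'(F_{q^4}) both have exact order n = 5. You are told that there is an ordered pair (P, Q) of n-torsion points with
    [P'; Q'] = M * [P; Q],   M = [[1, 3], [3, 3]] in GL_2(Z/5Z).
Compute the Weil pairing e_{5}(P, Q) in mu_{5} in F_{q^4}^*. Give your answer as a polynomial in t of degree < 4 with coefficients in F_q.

Alternating bilinearity on E[5] (values in mu_{5} in F_{186200612816447^4}) gives e(P',Q') = e(P,Q)^det(M).
Inverting 4 mod 5: 4. Thus e_{5}(P,Q) = e(P',Q')^{4}.
n = 5 = (101)_2 (3 bits, wt 2); accumulate f_{5,P'}(Q'+S)/f_{5,P'}(S) along the 2-step ladder.
Result: e(P',Q') = 78377566396740 + 78348325796524*t + 121316796965014*t^2 + 41379496030912*t^3.
Raise to 4: e(P,Q) = 39350301265829 + 57220773305804*t + 89770646639549*t^2 + 142050287903691*t^3 in mu_{5}.

39350301265829 + 57220773305804*t + 89770646639549*t^2 + 142050287903691*t^3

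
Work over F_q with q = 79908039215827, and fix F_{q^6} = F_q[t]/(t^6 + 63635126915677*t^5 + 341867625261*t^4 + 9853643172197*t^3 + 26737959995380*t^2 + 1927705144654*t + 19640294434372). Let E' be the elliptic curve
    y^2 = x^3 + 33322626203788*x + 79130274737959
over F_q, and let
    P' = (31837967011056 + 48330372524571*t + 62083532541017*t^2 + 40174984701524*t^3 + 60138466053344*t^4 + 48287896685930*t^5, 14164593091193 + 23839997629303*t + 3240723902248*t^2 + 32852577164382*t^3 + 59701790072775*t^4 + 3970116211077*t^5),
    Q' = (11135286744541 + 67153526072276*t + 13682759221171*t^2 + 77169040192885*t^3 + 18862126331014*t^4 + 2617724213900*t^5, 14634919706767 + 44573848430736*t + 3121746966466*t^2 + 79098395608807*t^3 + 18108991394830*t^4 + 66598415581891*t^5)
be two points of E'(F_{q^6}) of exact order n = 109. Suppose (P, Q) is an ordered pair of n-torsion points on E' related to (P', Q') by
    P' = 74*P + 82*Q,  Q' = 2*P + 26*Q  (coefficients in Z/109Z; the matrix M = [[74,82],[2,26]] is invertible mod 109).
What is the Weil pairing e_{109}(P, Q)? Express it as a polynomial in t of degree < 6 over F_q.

5113442134818 + 74289176730481*t + 22277752326871*t^2 + 36744438205502*t^3 + 30551909208896*t^4 + 10572166715260*t^5

Under M = [[74,82],[2,26]] in GL_2(Z/109), e_{109}(P',Q') = e_{109}(P,Q)^(74*26-82*2 mod 109).
det(M) mod 109 = 16; its inverse in (Z/109)^* is 75 (check: 16*75 mod 109 = 1).
Run Miller on y^2=x^3+33322626203788*x+79130274737959 over F_{79908039215827}: ladder 1101101 (7 bits); e = f_P(D_Q)/f_Q(D_P).
The quotient is 42583776565794 + 21459480884979*t + 50396875528460*t^2 + 55619743845938*t^3 + 17381365055934*t^4 + 36145999500661*t^5.
Thus e_{109}(P,Q) = 5113442134818 + 74289176730481*t + 22277752326871*t^2 + 36744438205502*t^3 + 30551909208896*t^4 + 10572166715260*t^5.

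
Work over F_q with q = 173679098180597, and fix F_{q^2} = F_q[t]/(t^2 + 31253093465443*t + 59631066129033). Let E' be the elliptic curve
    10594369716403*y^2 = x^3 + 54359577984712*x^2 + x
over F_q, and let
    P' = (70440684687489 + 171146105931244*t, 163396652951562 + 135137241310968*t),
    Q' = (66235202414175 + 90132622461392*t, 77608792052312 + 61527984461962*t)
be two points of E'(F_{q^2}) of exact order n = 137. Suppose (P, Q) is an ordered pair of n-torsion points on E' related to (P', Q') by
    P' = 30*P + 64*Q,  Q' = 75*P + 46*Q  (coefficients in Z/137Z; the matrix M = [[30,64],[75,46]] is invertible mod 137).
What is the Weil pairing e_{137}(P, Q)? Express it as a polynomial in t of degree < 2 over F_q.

43791178280296 + 138349017904854*t

e_{137} is bilinear + alternating on E[137], so e_{137}(30*P + 64*Q, 75*P + 46*Q) = e_{137}(P,Q)^(30*46-64*75).
30*46 - 64*75 = -3420; reduced mod 137: det = 5, inverse 55.
(x,y)|->(82375709577546x+164791267593781,82375709577546y) sends E' to y^2=x^3+13341389581824*x+167331331536081.
Build f_{137,P'} and f_{137,Q'} via the 8-bit ladder of 137=10001001_2; evaluate at shifted divisors; quotient in F_{173679098180597^2}.
Result: e(P',Q') = 73734795380366 + 90575268759582*t.
Hence e(P,Q) = 43791178280296 + 138349017904854*t in F_{173679098180597^2}^*.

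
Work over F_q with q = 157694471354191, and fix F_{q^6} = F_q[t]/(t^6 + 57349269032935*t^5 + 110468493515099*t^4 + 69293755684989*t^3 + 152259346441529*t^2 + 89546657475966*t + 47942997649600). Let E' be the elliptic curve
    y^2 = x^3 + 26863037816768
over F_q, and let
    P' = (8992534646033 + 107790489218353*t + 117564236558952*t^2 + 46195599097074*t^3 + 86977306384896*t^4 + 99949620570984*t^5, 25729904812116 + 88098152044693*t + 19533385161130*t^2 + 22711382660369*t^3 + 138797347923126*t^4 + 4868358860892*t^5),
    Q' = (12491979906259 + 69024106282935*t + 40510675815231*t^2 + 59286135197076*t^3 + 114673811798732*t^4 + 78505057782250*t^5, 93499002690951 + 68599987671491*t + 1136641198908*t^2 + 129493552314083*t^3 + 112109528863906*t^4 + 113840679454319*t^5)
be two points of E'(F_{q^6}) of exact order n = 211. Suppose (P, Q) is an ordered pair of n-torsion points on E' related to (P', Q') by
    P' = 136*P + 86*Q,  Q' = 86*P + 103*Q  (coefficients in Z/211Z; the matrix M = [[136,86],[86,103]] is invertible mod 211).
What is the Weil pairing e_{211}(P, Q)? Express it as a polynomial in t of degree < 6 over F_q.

93975530084896 + 103981362970217*t + 9924632247316*t^2 + 106564404930635*t^3 + 70363994470432*t^4 + 76078539891598*t^5

The 211-Weil pairing on E[211] over F_{157694471354191} is alternating-bilinear: e_{211}(P',Q') = e_{211}(P,Q)^det(M).
136*103 - 86*86 = 6612; reduced mod 211: det = 71, inverse 107.
Double-and-add over 11010011: 8-1 doublings, 5-1 additions; each step l_{T,T}/v_{2T} or l_{T,P'}/v at Q'+S for random S.
So e_{211}(P',Q') = 155290765418156 + 21045060014230*t + 19573679272488*t^2 + 137835936249874*t^3 + 27364431432425*t^4 + 131404922116544*t^5.
Hence e(P,Q) = 93975530084896 + 103981362970217*t + 9924632247316*t^2 + 106564404930635*t^3 + 70363994470432*t^4 + 76078539891598*t^5 in F_{157694471354191^6}^*.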